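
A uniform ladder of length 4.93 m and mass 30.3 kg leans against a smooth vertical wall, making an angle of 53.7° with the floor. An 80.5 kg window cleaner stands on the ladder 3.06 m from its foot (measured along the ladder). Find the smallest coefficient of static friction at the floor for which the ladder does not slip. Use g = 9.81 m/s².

μ_min ≈ 0.432

About the foot of the ladder:
Ladder weight 30.3×9.81 = 297.2 N acts at 2.465 m along the ladder; its horizontal arm is 2.465·cos53.7° = 1.459 m → τ = 433.6 N·m clockwise.
Window cleaner: 80.5×9.81 = 789.7 N at 3.06 m → arm 1.812 m → τ = 1431 N·m clockwise.
Wall normal N acts horizontally at the top; its moment arm is the height L sinθ = 4.93·sin53.7° = 3.973 m, counterclockwise.
Balancing moments: N × 3.973 = 1865, giving N = 469.4 N.
ΣFx = 0 ⇒ f = N_wall = 469.4 N. ΣFy = 0 ⇒ N_floor = 1087 N.
μ_min = f / N_floor = 469.4 / 1087 = 0.432.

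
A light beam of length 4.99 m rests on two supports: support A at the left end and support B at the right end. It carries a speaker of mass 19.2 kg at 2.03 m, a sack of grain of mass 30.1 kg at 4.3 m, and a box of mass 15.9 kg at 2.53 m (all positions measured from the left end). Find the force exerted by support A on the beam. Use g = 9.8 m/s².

R_A ≈ 229 N

Sum moments about support B (its reaction then has zero moment arm).
Speaker: 19.2 × 9.8 = 188.2 N down at 2.03 m → arm 2.96 m, τ = 188.2 × 2.96 = 557.1 N·m counterclockwise.
Sack of grain: 30.1 × 9.8 = 295 N down at 4.3 m → arm 0.69 m, τ = 295 × 0.69 = 203.5 N·m counterclockwise.
Box: 15.9 × 9.8 = 155.8 N down at 2.53 m → arm 2.46 m, τ = 155.8 × 2.46 = 383.3 N·m counterclockwise.
Net load moment about support B = 1144 N·m counterclockwise.
Reaction R at support A is upward at 0 m, arm 4.99 m → moment R × 4.99 clockwise.
Στ = 0 ⇒ R × 4.99 = 1144 ⇒ R = 229 N.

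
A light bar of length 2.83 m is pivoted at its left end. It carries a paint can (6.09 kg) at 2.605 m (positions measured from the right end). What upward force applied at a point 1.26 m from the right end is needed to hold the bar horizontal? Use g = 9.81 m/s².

F ≈ 8.56 N

Sum moments about the left end (the unknown pivot reaction has zero arm there).
Paint can: 6.09 × 9.81 = 59.74 N down at 2.605 m → arm 0.225 m, τ = 59.74 × 0.225 = 13.44 N·m clockwise.
Net moment of the loads = 13.44 N·m clockwise.
The upward force F acts at a point 1.26 m from the right end, arm 1.57 m, giving F × 1.57 counterclockwise.
Balancing moments: F × 1.57 = 13.44, giving F = 13.44 / 1.57 = 8.56 N.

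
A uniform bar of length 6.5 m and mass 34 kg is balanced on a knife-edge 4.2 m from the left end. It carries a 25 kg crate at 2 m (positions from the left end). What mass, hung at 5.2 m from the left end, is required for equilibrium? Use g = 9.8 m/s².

Taking torques about the knife-edge (at 4.2 m from the left end):
Beam weight: 34 × 9.8 = 333.2 N down at 3.25 m → arm 0.95 m, τ = 333.2 × 0.95 = 316.5 N·m counterclockwise.
Crate: 25 × 9.8 = 245 N down at 2 m → arm 2.2 m, τ = 245 × 2.2 = 539 N·m counterclockwise.
Net moment of known loads = 855.5 N·m counterclockwise.
An unknown mass m at 5.2 m has arm 1 m; its moment is m·g·1 clockwise.
Setting net torque to zero: m × 9.8 × 1 = 855.5 → m = 855.5 / (9.8 × 1) = 87.3 kg.

m ≈ 87.3 kg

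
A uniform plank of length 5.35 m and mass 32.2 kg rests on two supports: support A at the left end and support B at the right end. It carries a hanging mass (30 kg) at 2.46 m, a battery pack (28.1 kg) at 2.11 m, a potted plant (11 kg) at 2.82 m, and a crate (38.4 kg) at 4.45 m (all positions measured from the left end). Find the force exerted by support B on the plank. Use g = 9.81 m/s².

Choose support A as the axis so its reaction then has zero moment arm.
Beam weight: 32.2 × 9.81 = 315.9 N down at 2.675 m → arm 2.675 m, τ = 315.9 × 2.675 = 845 N·m clockwise.
Hanging mass: 30 × 9.81 = 294.3 N down at 2.46 m → arm 2.46 m, τ = 294.3 × 2.46 = 724 N·m clockwise.
Battery pack: 28.1 × 9.81 = 275.7 N down at 2.11 m → arm 2.11 m, τ = 275.7 × 2.11 = 581.7 N·m clockwise.
Potted plant: 11 × 9.81 = 107.9 N down at 2.82 m → arm 2.82 m, τ = 107.9 × 2.82 = 304.3 N·m clockwise.
Crate: 38.4 × 9.81 = 376.7 N down at 4.45 m → arm 4.45 m, τ = 376.7 × 4.45 = 1676 N·m clockwise.
Net load moment about support A = 4131 N·m clockwise.
Reaction R at support B is upward at 5.35 m, arm 5.35 m → moment R × 5.35 counterclockwise.
Balancing moments: R × 5.35 = 4131, giving R = 772 N.

R_B ≈ 772 N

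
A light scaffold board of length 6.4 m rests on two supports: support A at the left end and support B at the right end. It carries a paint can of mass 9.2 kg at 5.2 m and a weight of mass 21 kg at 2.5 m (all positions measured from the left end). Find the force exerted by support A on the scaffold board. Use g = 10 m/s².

R_A ≈ 145 N

Take moments about support B.
Paint can: 9.2 × 10 = 92 N down at 5.2 m → arm 1.2 m, τ = 92 × 1.2 = 110.4 N·m counterclockwise.
Weight: 21 × 10 = 210 N down at 2.5 m → arm 3.9 m, τ = 210 × 3.9 = 819 N·m counterclockwise.
Net load moment about support B = 929.4 N·m counterclockwise.
Reaction R at support A is upward at 0 m, arm 6.4 m → moment R × 6.4 clockwise.
Balancing moments: R × 6.4 = 929.4, giving R = 145 N.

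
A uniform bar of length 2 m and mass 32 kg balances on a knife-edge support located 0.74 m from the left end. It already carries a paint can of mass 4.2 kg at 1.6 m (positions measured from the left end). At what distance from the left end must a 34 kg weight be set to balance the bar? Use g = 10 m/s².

x ≈ 0.389 m from the left end

Choose the knife-edge support (at 0.74 m from the left end) as the axis so the support reaction has zero arm there.
Beam weight: 32 × 10 = 320 N down at 1 m → arm 0.26 m, τ = 320 × 0.26 = 83.2 N·m clockwise.
Paint can: 4.2 × 10 = 42 N down at 1.6 m → arm 0.86 m, τ = 42 × 0.86 = 36.12 N·m clockwise.
Net moment of existing loads = 119.3 N·m clockwise.
The weight weighs 34 × 10 = 340 N and must supply an equal counterclockwise moment, so its lever arm about the knife-edge support is 119.3 / 340 = 0.351 m.
That puts it at 0.74 − 0.351 = 0.389 m from the left end.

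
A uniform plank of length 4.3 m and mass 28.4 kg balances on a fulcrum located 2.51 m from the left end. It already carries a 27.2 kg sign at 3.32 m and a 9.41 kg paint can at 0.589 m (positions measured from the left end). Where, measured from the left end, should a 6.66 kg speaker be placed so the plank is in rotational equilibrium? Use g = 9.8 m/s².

x ≈ 3.45 m from the left end

Choose the fulcrum (at 2.51 m from the left end) as the axis so the support reaction has zero arm there.
Beam weight: 28.4 × 9.8 = 278.3 N down at 2.15 m → arm 0.36 m, τ = 278.3 × 0.36 = 100.2 N·m counterclockwise.
Sign: 27.2 × 9.8 = 266.6 N down at 3.32 m → arm 0.81 m, τ = 266.6 × 0.81 = 215.9 N·m clockwise.
Paint can: 9.41 × 9.8 = 92.22 N down at 0.589 m → arm 1.921 m, τ = 92.22 × 1.921 = 177.2 N·m counterclockwise.
Net moment of existing loads = 61.5 N·m counterclockwise.
The speaker weighs 6.66 × 9.8 = 65.27 N and must supply an equal clockwise moment, so its lever arm about the fulcrum is 61.5 / 65.27 = 0.942 m.
That puts it at 2.51 + 0.942 = 3.45 m from the left end.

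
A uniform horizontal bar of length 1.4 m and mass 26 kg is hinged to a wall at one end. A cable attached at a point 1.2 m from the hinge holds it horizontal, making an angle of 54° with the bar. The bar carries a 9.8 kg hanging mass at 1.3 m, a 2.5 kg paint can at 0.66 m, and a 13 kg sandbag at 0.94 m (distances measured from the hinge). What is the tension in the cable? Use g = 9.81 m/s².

Sum moments about the hinge (the unknown hinge reaction has zero arm there).
Beam weight: 26 × 9.81 = 255.1 N down at 0.7 m → arm 0.7 m, τ = 255.1 × 0.7 = 178.6 N·m clockwise.
Hanging mass: 9.8 × 9.81 = 96.14 N down at 1.3 m → arm 1.3 m, τ = 96.14 × 1.3 = 125 N·m clockwise.
Paint can: 2.5 × 9.81 = 24.53 N down at 0.66 m → arm 0.66 m, τ = 24.53 × 0.66 = 16.19 N·m clockwise.
Sandbag: 13 × 9.81 = 127.5 N down at 0.94 m → arm 0.94 m, τ = 127.5 × 0.94 = 119.8 N·m clockwise.
Total clockwise load moment = 439.6 N·m.
The cable tension T acts at 1.2 m; only its component perpendicular to the bar, T sinθ, produces torque. sin 54° = 0.809.
Setting net torque to zero: T × 1.2 × 0.809 = 439.6 → T = 439.6 / 0.9708 = 453 N.

T ≈ 453 N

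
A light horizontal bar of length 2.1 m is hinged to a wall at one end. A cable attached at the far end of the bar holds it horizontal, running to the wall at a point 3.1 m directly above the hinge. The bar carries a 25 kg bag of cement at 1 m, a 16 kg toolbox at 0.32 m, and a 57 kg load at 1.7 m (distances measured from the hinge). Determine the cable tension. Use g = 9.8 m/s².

T ≈ 716 N

Taking torques about the hinge:
Bag of cement: 25 × 9.8 = 245 N down at 1 m → arm 1 m, τ = 245 × 1 = 245 N·m clockwise.
Toolbox: 16 × 9.8 = 156.8 N down at 0.32 m → arm 0.32 m, τ = 156.8 × 0.32 = 50.18 N·m clockwise.
Load: 57 × 9.8 = 558.6 N down at 1.7 m → arm 1.7 m, τ = 558.6 × 1.7 = 949.6 N·m clockwise.
Total clockwise load moment = 1245 N·m.
The cable tension T acts at 2.1 m; only its component perpendicular to the bar, T sinθ, produces torque. sinθ = h/√(h²+d²) = 3.1/√(3.1²+2.1²) = 0.8279.
Στ = 0 ⇒ T × 2.1 × 0.8279 = 1245 ⇒ T = 1245 / 1.739 = 716 N.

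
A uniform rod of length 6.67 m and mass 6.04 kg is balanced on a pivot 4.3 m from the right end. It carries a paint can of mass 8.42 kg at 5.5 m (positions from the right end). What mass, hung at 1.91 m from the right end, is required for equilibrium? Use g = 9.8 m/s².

Take moments about the pivot (at 4.3 m from the right end).
Beam weight: 6.04 × 9.8 = 59.19 N down at 3.335 m → arm 0.965 m, τ = 59.19 × 0.965 = 57.12 N·m clockwise.
Paint can: 8.42 × 9.8 = 82.52 N down at 5.5 m → arm 1.2 m, τ = 82.52 × 1.2 = 99.02 N·m counterclockwise.
Net moment of known loads = 41.9 N·m counterclockwise.
An unknown mass m at 1.91 m has arm 2.39 m; its moment is m·g·2.39 clockwise.
Στ = 0 ⇒ m × 9.8 × 2.39 = 41.9 ⇒ m = 41.9 / (9.8 × 2.39) = 1.79 kg.

m ≈ 1.79 kg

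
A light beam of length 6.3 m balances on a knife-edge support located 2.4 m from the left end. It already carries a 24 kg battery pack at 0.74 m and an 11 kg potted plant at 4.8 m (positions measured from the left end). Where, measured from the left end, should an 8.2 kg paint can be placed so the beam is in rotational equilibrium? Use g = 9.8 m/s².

Choose the knife-edge support (at 2.4 m from the left end) as the axis so the support reaction has zero arm there.
Battery pack: 24 × 9.8 = 235.2 N down at 0.74 m → arm 1.66 m, τ = 235.2 × 1.66 = 390.4 N·m counterclockwise.
Potted plant: 11 × 9.8 = 107.8 N down at 4.8 m → arm 2.4 m, τ = 107.8 × 2.4 = 258.7 N·m clockwise.
Net moment of existing loads = 131.7 N·m counterclockwise.
The paint can weighs 8.2 × 9.8 = 80.36 N and must supply an equal clockwise moment, so its lever arm about the knife-edge support is 131.7 / 80.36 = 1.64 m.
That puts it at 2.4 + 1.64 = 4.04 m from the left end.

x ≈ 4.04 m from the left end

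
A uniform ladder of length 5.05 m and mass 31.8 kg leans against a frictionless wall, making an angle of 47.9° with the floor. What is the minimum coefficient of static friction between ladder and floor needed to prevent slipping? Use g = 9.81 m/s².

μ_min ≈ 0.452

Choose the foot of the ladder as the axis so the floor normal and friction both act there and drop out.
Ladder weight 31.8×9.81 = 312 N acts at 2.525 m along the ladder; its horizontal arm is 2.525·cos47.9° = 1.693 m → τ = 528.2 N·m clockwise.
Wall normal N acts horizontally at the top; its moment arm is the height L sinθ = 5.05·sin47.9° = 3.747 m, counterclockwise.
Setting net torque to zero: N × 3.747 = 528.2 → N = 141 N.
ΣFx = 0 ⇒ f = N_wall = 141 N. ΣFy = 0 ⇒ N_floor = 312 N.
μ_min = f / N_floor = 141 / 312 = 0.452.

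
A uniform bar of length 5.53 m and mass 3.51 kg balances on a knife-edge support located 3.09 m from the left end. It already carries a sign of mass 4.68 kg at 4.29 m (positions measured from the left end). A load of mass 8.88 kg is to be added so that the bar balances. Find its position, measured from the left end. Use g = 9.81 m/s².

Take moments about the knife-edge support (at 3.09 m from the left end).
Beam weight: 3.51 × 9.81 = 34.43 N down at 2.765 m → arm 0.325 m, τ = 34.43 × 0.325 = 11.19 N·m counterclockwise.
Sign: 4.68 × 9.81 = 45.91 N down at 4.29 m → arm 1.2 m, τ = 45.91 × 1.2 = 55.09 N·m clockwise.
Net moment of existing loads = 43.9 N·m clockwise.
The load weighs 8.88 × 9.81 = 87.11 N and must supply an equal counterclockwise moment, so its lever arm about the knife-edge support is 43.9 / 87.11 = 0.504 m.
That puts it at 3.09 − 0.504 = 2.59 m from the left end.

x ≈ 2.59 m from the left end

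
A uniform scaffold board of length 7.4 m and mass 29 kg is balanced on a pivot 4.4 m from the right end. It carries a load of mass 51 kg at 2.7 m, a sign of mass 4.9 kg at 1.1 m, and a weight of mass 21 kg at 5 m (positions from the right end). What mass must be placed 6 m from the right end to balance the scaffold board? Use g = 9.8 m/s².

Choose the pivot (at 4.4 m from the right end) as the axis so the support reaction has zero arm there.
Beam weight: 29 × 9.8 = 284.2 N down at 3.7 m → arm 0.7 m, τ = 284.2 × 0.7 = 198.9 N·m clockwise.
Load: 51 × 9.8 = 499.8 N down at 2.7 m → arm 1.7 m, τ = 499.8 × 1.7 = 849.7 N·m clockwise.
Sign: 4.9 × 9.8 = 48.02 N down at 1.1 m → arm 3.3 m, τ = 48.02 × 3.3 = 158.5 N·m clockwise.
Weight: 21 × 9.8 = 205.8 N down at 5 m → arm 0.6 m, τ = 205.8 × 0.6 = 123.5 N·m counterclockwise.
Net moment of known loads = 1084 N·m clockwise.
An unknown mass m at 6 m has arm 1.6 m; its moment is m·g·1.6 counterclockwise.
Setting net torque to zero: m × 9.8 × 1.6 = 1084 → m = 1084 / (9.8 × 1.6) = 69.1 kg.

m ≈ 69.1 kg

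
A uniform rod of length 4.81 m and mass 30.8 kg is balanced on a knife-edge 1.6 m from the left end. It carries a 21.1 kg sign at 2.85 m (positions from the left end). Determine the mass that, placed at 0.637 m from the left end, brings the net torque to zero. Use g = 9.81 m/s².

Take moments about the knife-edge (at 1.6 m from the left end).
Beam weight: 30.8 × 9.81 = 302.1 N down at 2.405 m → arm 0.805 m, τ = 302.1 × 0.805 = 243.2 N·m clockwise.
Sign: 21.1 × 9.81 = 207 N down at 2.85 m → arm 1.25 m, τ = 207 × 1.25 = 258.8 N·m clockwise.
Net moment of known loads = 502 N·m clockwise.
An unknown mass m at 0.637 m has arm 0.963 m; its moment is m·g·0.963 counterclockwise.
For rotational equilibrium, m × 9.81 × 0.963 = 502, so m = 502 / (9.81 × 0.963) = 53.1 kg.

m ≈ 53.1 kg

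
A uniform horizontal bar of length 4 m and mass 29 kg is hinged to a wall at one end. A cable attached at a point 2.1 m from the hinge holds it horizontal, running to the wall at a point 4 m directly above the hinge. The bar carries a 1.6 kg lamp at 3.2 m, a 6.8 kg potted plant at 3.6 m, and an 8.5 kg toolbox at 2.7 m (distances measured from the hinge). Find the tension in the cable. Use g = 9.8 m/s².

Take moments about the hinge.
Beam weight: 29 × 9.8 = 284.2 N down at 2 m → arm 2 m, τ = 284.2 × 2 = 568.4 N·m clockwise.
Lamp: 1.6 × 9.8 = 15.68 N down at 3.2 m → arm 3.2 m, τ = 15.68 × 3.2 = 50.18 N·m clockwise.
Potted plant: 6.8 × 9.8 = 66.64 N down at 3.6 m → arm 3.6 m, τ = 66.64 × 3.6 = 239.9 N·m clockwise.
Toolbox: 8.5 × 9.8 = 83.3 N down at 2.7 m → arm 2.7 m, τ = 83.3 × 2.7 = 224.9 N·m clockwise.
Total clockwise load moment = 1083 N·m.
The cable tension T acts at 2.1 m; only its component perpendicular to the bar, T sinθ, produces torque. sinθ = h/√(h²+d²) = 4/√(4²+2.1²) = 0.8854.
Setting net torque to zero: T × 2.1 × 0.8854 = 1083 → T = 1083 / 1.859 = 583 N.

T ≈ 583 N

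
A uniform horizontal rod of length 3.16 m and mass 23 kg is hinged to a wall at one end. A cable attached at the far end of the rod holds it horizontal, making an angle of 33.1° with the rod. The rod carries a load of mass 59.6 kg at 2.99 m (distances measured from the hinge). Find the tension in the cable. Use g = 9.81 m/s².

Choose the hinge as the axis so the unknown hinge reaction has zero arm there.
Beam weight: 23 × 9.81 = 225.6 N down at 1.58 m → arm 1.58 m, τ = 225.6 × 1.58 = 356.4 N·m clockwise.
Load: 59.6 × 9.81 = 584.7 N down at 2.99 m → arm 2.99 m, τ = 584.7 × 2.99 = 1748 N·m clockwise.
Total clockwise load moment = 2104 N·m.
The cable tension T acts at 3.16 m; only its component perpendicular to the rod, T sinθ, produces torque. sin 33.1° = 0.5461.
For rotational equilibrium, T × 3.16 × 0.5461 = 2104, so T = 2104 / 1.726 = 1220 N.

T ≈ 1220 N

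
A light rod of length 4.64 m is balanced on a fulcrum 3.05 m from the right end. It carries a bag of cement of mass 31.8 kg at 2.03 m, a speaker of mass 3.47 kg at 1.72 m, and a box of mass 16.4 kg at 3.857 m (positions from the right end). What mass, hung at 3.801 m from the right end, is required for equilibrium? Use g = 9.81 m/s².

m ≈ 31.7 kg

Taking torques about the fulcrum (at 3.05 m from the right end):
Bag of cement: 31.8 × 9.81 = 312 N down at 2.03 m → arm 1.02 m, τ = 312 × 1.02 = 318.2 N·m clockwise.
Speaker: 3.47 × 9.81 = 34.04 N down at 1.72 m → arm 1.33 m, τ = 34.04 × 1.33 = 45.27 N·m clockwise.
Box: 16.4 × 9.81 = 160.9 N down at 3.857 m → arm 0.807 m, τ = 160.9 × 0.807 = 129.8 N·m counterclockwise.
Net moment of known loads = 233.7 N·m clockwise.
An unknown mass m at 3.801 m has arm 0.751 m; its moment is m·g·0.751 counterclockwise.
Setting net torque to zero: m × 9.81 × 0.751 = 233.7 → m = 233.7 / (9.81 × 0.751) = 31.7 kg.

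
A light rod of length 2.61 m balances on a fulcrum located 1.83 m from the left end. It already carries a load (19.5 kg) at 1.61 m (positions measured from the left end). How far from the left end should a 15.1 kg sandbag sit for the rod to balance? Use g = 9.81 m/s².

Sum moments about the fulcrum (at 1.83 m from the left end) (the support reaction has zero arm there).
Load: 19.5 × 9.81 = 191.3 N down at 1.61 m → arm 0.22 m, τ = 191.3 × 0.22 = 42.09 N·m counterclockwise.
Net moment of existing loads = 42.09 N·m counterclockwise.
The sandbag weighs 15.1 × 9.81 = 148.1 N and must supply an equal clockwise moment, so its lever arm about the fulcrum is 42.09 / 148.1 = 0.284 m.
That puts it at 1.83 + 0.284 = 2.11 m from the left end.

x ≈ 2.11 m from the left end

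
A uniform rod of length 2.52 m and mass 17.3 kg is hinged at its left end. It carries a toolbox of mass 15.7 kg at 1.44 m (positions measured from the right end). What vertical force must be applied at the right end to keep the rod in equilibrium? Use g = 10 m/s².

Take moments about the left end.
Beam weight: 17.3 × 10 = 173 N down at 1.26 m → arm 1.26 m, τ = 173 × 1.26 = 218 N·m clockwise.
Toolbox: 15.7 × 10 = 157 N down at 1.44 m → arm 1.08 m, τ = 157 × 1.08 = 169.6 N·m clockwise.
Net moment of the loads = 387.6 N·m clockwise.
The upward force F acts at the right end, arm 2.52 m, giving F × 2.52 counterclockwise.
Setting net torque to zero: F × 2.52 = 387.6 → F = 387.6 / 2.52 = 154 N.

F ≈ 154 N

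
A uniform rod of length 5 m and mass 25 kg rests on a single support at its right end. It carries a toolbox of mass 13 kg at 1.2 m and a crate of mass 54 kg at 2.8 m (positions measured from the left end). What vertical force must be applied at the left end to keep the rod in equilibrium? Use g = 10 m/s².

Sum moments about the right end (the unknown pivot reaction has zero arm there).
Beam weight: 25 × 10 = 250 N down at 2.5 m → arm 2.5 m, τ = 250 × 2.5 = 625 N·m counterclockwise.
Toolbox: 13 × 10 = 130 N down at 1.2 m → arm 3.8 m, τ = 130 × 3.8 = 494 N·m counterclockwise.
Crate: 54 × 10 = 540 N down at 2.8 m → arm 2.2 m, τ = 540 × 2.2 = 1188 N·m counterclockwise.
Net moment of the loads = 2307 N·m counterclockwise.
The upward force F acts at the left end, arm 5 m, giving F × 5 clockwise.
For rotational equilibrium, F × 5 = 2307, so F = 2307 / 5 = 461 N.

F ≈ 461 N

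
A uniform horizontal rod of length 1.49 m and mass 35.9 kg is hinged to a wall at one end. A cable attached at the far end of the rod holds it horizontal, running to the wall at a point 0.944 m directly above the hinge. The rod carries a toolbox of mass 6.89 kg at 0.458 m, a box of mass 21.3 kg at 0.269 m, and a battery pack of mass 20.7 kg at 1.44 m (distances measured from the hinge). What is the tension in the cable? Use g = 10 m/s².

T ≈ 821 N

Sum moments about the hinge (the unknown hinge reaction has zero arm there).
Beam weight: 35.9 × 10 = 359 N down at 0.745 m → arm 0.745 m, τ = 359 × 0.745 = 267.5 N·m clockwise.
Toolbox: 6.89 × 10 = 68.9 N down at 0.458 m → arm 0.458 m, τ = 68.9 × 0.458 = 31.56 N·m clockwise.
Box: 21.3 × 10 = 213 N down at 0.269 m → arm 0.269 m, τ = 213 × 0.269 = 57.3 N·m clockwise.
Battery pack: 20.7 × 10 = 207 N down at 1.44 m → arm 1.44 m, τ = 207 × 1.44 = 298.1 N·m clockwise.
Total clockwise load moment = 654.5 N·m.
The cable tension T acts at 1.49 m; only its component perpendicular to the rod, T sinθ, produces torque. sinθ = h/√(h²+d²) = 0.944/√(0.944²+1.49²) = 0.5352.
For rotational equilibrium, T × 1.49 × 0.5352 = 654.5, so T = 654.5 / 0.7974 = 821 N.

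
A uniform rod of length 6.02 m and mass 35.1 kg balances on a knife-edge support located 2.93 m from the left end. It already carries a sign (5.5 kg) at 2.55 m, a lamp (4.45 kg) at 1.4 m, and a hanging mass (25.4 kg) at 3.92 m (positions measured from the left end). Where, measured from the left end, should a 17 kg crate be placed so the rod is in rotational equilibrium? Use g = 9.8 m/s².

x ≈ 1.81 m from the left end

Choose the knife-edge support (at 2.93 m from the left end) as the axis so the support reaction has zero arm there.
Beam weight: 35.1 × 9.8 = 344 N down at 3.01 m → arm 0.08 m, τ = 344 × 0.08 = 27.52 N·m clockwise.
Sign: 5.5 × 9.8 = 53.9 N down at 2.55 m → arm 0.38 m, τ = 53.9 × 0.38 = 20.48 N·m counterclockwise.
Lamp: 4.45 × 9.8 = 43.61 N down at 1.4 m → arm 1.53 m, τ = 43.61 × 1.53 = 66.72 N·m counterclockwise.
Hanging mass: 25.4 × 9.8 = 248.9 N down at 3.92 m → arm 0.99 m, τ = 248.9 × 0.99 = 246.4 N·m clockwise.
Net moment of existing loads = 186.7 N·m clockwise.
The crate weighs 17 × 9.8 = 166.6 N and must supply an equal counterclockwise moment, so its lever arm about the knife-edge support is 186.7 / 166.6 = 1.12 m.
That puts it at 2.93 − 1.12 = 1.81 m from the left end.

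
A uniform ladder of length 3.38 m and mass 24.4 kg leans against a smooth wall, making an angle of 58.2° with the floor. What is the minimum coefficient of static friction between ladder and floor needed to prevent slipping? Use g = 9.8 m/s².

μ_min ≈ 0.31

Choose the foot of the ladder as the axis so the floor normal and friction both act there and drop out.
Ladder weight 24.4×9.8 = 239.1 N acts at 1.69 m along the ladder; its horizontal arm is 1.69·cos58.2° = 0.8906 m → τ = 212.9 N·m clockwise.
Wall normal N acts horizontally at the top; its moment arm is the height L sinθ = 3.38·sin58.2° = 2.873 m, counterclockwise.
Στ = 0 ⇒ N × 2.873 = 212.9 ⇒ N = 74.1 N.
ΣFx = 0 ⇒ f = N_wall = 74.1 N. ΣFy = 0 ⇒ N_floor = 239.1 N.
μ_min = f / N_floor = 74.1 / 239.1 = 0.31.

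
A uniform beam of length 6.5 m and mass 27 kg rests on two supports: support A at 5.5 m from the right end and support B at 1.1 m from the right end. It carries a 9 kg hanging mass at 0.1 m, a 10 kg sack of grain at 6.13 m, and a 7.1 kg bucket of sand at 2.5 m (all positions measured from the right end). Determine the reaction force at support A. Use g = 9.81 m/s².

Taking torques about support B:
Beam weight: 27 × 9.81 = 264.9 N down at 3.25 m → arm 2.15 m, τ = 264.9 × 2.15 = 569.5 N·m counterclockwise.
Hanging mass: 9 × 9.81 = 88.29 N down at 0.1 m → arm 1 m, τ = 88.29 × 1 = 88.29 N·m clockwise.
Sack of grain: 10 × 9.81 = 98.1 N down at 6.13 m → arm 5.03 m, τ = 98.1 × 5.03 = 493.4 N·m counterclockwise.
Bucket of sand: 7.1 × 9.81 = 69.65 N down at 2.5 m → arm 1.4 m, τ = 69.65 × 1.4 = 97.51 N·m counterclockwise.
Net load moment about support B = 1072 N·m counterclockwise.
Reaction R at support A is upward at 5.5 m, arm 4.4 m → moment R × 4.4 clockwise.
Balancing moments: R × 4.4 = 1072, giving R = 244 N.

R_A ≈ 244 N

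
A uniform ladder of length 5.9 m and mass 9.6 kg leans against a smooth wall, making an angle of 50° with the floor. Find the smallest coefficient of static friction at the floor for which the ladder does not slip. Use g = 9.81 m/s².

μ_min ≈ 0.42

Choose the foot of the ladder as the axis so the floor normal and friction both act there and drop out.
Ladder weight 9.6×9.81 = 94.18 N acts at 2.95 m along the ladder; its horizontal arm is 2.95·cos50° = 1.896 m → τ = 178.6 N·m clockwise.
Wall normal N acts horizontally at the top; its moment arm is the height L sinθ = 5.9·sin50° = 4.52 m, counterclockwise.
Στ = 0 ⇒ N × 4.52 = 178.6 ⇒ N = 39.51 N.
ΣFx = 0 ⇒ f = N_wall = 39.51 N. ΣFy = 0 ⇒ N_floor = 94.18 N.
μ_min = f / N_floor = 39.51 / 94.18 = 0.42.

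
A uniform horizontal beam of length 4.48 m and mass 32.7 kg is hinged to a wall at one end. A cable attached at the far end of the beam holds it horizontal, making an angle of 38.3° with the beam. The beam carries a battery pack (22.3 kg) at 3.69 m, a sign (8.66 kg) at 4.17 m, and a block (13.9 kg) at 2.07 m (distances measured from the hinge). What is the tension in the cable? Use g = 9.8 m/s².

Choose the hinge as the axis so the unknown hinge reaction has zero arm there.
Beam weight: 32.7 × 9.8 = 320.5 N down at 2.24 m → arm 2.24 m, τ = 320.5 × 2.24 = 717.9 N·m clockwise.
Battery pack: 22.3 × 9.8 = 218.5 N down at 3.69 m → arm 3.69 m, τ = 218.5 × 3.69 = 806.3 N·m clockwise.
Sign: 8.66 × 9.8 = 84.87 N down at 4.17 m → arm 4.17 m, τ = 84.87 × 4.17 = 353.9 N·m clockwise.
Block: 13.9 × 9.8 = 136.2 N down at 2.07 m → arm 2.07 m, τ = 136.2 × 2.07 = 281.9 N·m clockwise.
Total clockwise load moment = 2160 N·m.
The cable tension T acts at 4.48 m; only its component perpendicular to the beam, T sinθ, produces torque. sin 38.3° = 0.6198.
Balancing moments: T × 4.48 × 0.6198 = 2160, giving T = 2160 / 2.777 = 778 N.

T ≈ 778 N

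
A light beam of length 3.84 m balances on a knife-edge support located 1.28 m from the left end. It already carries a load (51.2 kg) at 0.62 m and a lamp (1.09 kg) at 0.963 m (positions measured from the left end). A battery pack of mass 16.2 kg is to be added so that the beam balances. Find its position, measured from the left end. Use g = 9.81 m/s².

Taking torques about the knife-edge support (at 1.28 m from the left end):
Load: 51.2 × 9.81 = 502.3 N down at 0.62 m → arm 0.66 m, τ = 502.3 × 0.66 = 331.5 N·m counterclockwise.
Lamp: 1.09 × 9.81 = 10.69 N down at 0.963 m → arm 0.317 m, τ = 10.69 × 0.317 = 3.389 N·m counterclockwise.
Net moment of existing loads = 334.9 N·m counterclockwise.
The battery pack weighs 16.2 × 9.81 = 158.9 N and must supply an equal clockwise moment, so its lever arm about the knife-edge support is 334.9 / 158.9 = 2.11 m.
That puts it at 1.28 + 2.11 = 3.39 m from the left end.

x ≈ 3.39 m from the left end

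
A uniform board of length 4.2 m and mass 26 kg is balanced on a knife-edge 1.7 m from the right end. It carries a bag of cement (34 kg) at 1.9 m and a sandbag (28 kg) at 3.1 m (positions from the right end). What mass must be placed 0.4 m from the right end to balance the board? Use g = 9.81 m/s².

Taking torques about the knife-edge (at 1.7 m from the right end):
Beam weight: 26 × 9.81 = 255.1 N down at 2.1 m → arm 0.4 m, τ = 255.1 × 0.4 = 102 N·m counterclockwise.
Bag of cement: 34 × 9.81 = 333.5 N down at 1.9 m → arm 0.2 m, τ = 333.5 × 0.2 = 66.7 N·m counterclockwise.
Sandbag: 28 × 9.81 = 274.7 N down at 3.1 m → arm 1.4 m, τ = 274.7 × 1.4 = 384.6 N·m counterclockwise.
Net moment of known loads = 553.3 N·m counterclockwise.
An unknown mass m at 0.4 m has arm 1.3 m; its moment is m·g·1.3 clockwise.
Στ = 0 ⇒ m × 9.81 × 1.3 = 553.3 ⇒ m = 553.3 / (9.81 × 1.3) = 43.4 kg.

m ≈ 43.4 kg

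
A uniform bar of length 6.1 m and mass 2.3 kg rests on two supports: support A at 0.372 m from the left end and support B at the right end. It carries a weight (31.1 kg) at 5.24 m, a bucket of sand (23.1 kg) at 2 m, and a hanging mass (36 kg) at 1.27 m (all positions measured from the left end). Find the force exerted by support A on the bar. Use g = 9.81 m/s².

Take moments about support B.
Beam weight: 2.3 × 9.81 = 22.56 N down at 3.05 m → arm 3.05 m, τ = 22.56 × 3.05 = 68.81 N·m counterclockwise.
Weight: 31.1 × 9.81 = 305.1 N down at 5.24 m → arm 0.86 m, τ = 305.1 × 0.86 = 262.4 N·m counterclockwise.
Bucket of sand: 23.1 × 9.81 = 226.6 N down at 2 m → arm 4.1 m, τ = 226.6 × 4.1 = 929.1 N·m counterclockwise.
Hanging mass: 36 × 9.81 = 353.2 N down at 1.27 m → arm 4.83 m, τ = 353.2 × 4.83 = 1706 N·m counterclockwise.
Net load moment about support B = 2966 N·m counterclockwise.
Reaction R at support A is upward at 0.372 m, arm 5.728 m → moment R × 5.728 clockwise.
For rotational equilibrium, R × 5.728 = 2966, so R = 518 N.

R_A ≈ 518 N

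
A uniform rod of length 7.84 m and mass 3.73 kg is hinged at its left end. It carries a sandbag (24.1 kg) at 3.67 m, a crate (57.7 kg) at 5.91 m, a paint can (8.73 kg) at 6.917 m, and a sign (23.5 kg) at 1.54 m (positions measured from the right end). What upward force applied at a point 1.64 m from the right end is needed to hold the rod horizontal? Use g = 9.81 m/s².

About the left end:
Beam weight: 3.73 × 9.81 = 36.59 N down at 3.92 m → arm 3.92 m, τ = 36.59 × 3.92 = 143.4 N·m clockwise.
Sandbag: 24.1 × 9.81 = 236.4 N down at 3.67 m → arm 4.17 m, τ = 236.4 × 4.17 = 985.8 N·m clockwise.
Crate: 57.7 × 9.81 = 566 N down at 5.91 m → arm 1.93 m, τ = 566 × 1.93 = 1092 N·m clockwise.
Paint can: 8.73 × 9.81 = 85.64 N down at 6.917 m → arm 0.923 m, τ = 85.64 × 0.923 = 79.05 N·m clockwise.
Sign: 23.5 × 9.81 = 230.5 N down at 1.54 m → arm 6.3 m, τ = 230.5 × 6.3 = 1452 N·m clockwise.
Net moment of the loads = 3752 N·m clockwise.
The upward force F acts at a point 1.64 m from the right end, arm 6.2 m, giving F × 6.2 counterclockwise.
Balancing moments: F × 6.2 = 3752, giving F = 3752 / 6.2 = 605 N.

F ≈ 605 N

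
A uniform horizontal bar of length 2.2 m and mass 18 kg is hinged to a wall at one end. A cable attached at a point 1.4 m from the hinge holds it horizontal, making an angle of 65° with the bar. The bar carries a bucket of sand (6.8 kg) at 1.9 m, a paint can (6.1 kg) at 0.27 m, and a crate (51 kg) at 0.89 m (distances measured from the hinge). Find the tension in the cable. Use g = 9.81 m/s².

T ≈ 617 N

About the hinge:
Beam weight: 18 × 9.81 = 176.6 N down at 1.1 m → arm 1.1 m, τ = 176.6 × 1.1 = 194.3 N·m clockwise.
Bucket of sand: 6.8 × 9.81 = 66.71 N down at 1.9 m → arm 1.9 m, τ = 66.71 × 1.9 = 126.7 N·m clockwise.
Paint can: 6.1 × 9.81 = 59.84 N down at 0.27 m → arm 0.27 m, τ = 59.84 × 0.27 = 16.16 N·m clockwise.
Crate: 51 × 9.81 = 500.3 N down at 0.89 m → arm 0.89 m, τ = 500.3 × 0.89 = 445.3 N·m clockwise.
Total clockwise load moment = 782.5 N·m.
The cable tension T acts at 1.4 m; only its component perpendicular to the bar, T sinθ, produces torque. sin 65° = 0.9063.
Στ = 0 ⇒ T × 1.4 × 0.9063 = 782.5 ⇒ T = 782.5 / 1.269 = 617 N.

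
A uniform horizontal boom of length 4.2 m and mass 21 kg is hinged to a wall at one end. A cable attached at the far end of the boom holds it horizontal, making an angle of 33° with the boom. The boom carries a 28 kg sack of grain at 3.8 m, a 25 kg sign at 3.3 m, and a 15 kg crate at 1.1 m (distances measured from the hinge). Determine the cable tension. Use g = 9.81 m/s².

About the hinge:
Beam weight: 21 × 9.81 = 206 N down at 2.1 m → arm 2.1 m, τ = 206 × 2.1 = 432.6 N·m clockwise.
Sack of grain: 28 × 9.81 = 274.7 N down at 3.8 m → arm 3.8 m, τ = 274.7 × 3.8 = 1044 N·m clockwise.
Sign: 25 × 9.81 = 245.2 N down at 3.3 m → arm 3.3 m, τ = 245.2 × 3.3 = 809.2 N·m clockwise.
Crate: 15 × 9.81 = 147.2 N down at 1.1 m → arm 1.1 m, τ = 147.2 × 1.1 = 161.9 N·m clockwise.
Total clockwise load moment = 2448 N·m.
The cable tension T acts at 4.2 m; only its component perpendicular to the boom, T sinθ, produces torque. sin 33° = 0.5446.
Balancing moments: T × 4.2 × 0.5446 = 2448, giving T = 2448 / 2.287 = 1070 N.

T ≈ 1070 N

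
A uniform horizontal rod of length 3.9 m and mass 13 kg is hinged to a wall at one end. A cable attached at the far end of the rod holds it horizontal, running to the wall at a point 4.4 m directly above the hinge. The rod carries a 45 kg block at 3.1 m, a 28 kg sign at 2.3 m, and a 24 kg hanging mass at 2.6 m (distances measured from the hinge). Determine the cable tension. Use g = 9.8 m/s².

T ≈ 979 N

About the hinge:
Beam weight: 13 × 9.8 = 127.4 N down at 1.95 m → arm 1.95 m, τ = 127.4 × 1.95 = 248.4 N·m clockwise.
Block: 45 × 9.8 = 441 N down at 3.1 m → arm 3.1 m, τ = 441 × 3.1 = 1367 N·m clockwise.
Sign: 28 × 9.8 = 274.4 N down at 2.3 m → arm 2.3 m, τ = 274.4 × 2.3 = 631.1 N·m clockwise.
Hanging mass: 24 × 9.8 = 235.2 N down at 2.6 m → arm 2.6 m, τ = 235.2 × 2.6 = 611.5 N·m clockwise.
Total clockwise load moment = 2858 N·m.
The cable tension T acts at 3.9 m; only its component perpendicular to the rod, T sinθ, produces torque. sinθ = h/√(h²+d²) = 4.4/√(4.4²+3.9²) = 0.7483.
For rotational equilibrium, T × 3.9 × 0.7483 = 2858, so T = 2858 / 2.918 = 979 N.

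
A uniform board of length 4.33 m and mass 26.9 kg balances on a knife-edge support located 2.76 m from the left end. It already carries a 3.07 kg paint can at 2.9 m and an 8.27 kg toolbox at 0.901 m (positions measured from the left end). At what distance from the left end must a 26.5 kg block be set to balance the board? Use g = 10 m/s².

x ≈ 3.93 m from the left end

Sum moments about the knife-edge support (at 2.76 m from the left end) (the support reaction has zero arm there).
Beam weight: 26.9 × 10 = 269 N down at 2.165 m → arm 0.595 m, τ = 269 × 0.595 = 160.1 N·m counterclockwise.
Paint can: 3.07 × 10 = 30.7 N down at 2.9 m → arm 0.14 m, τ = 30.7 × 0.14 = 4.298 N·m clockwise.
Toolbox: 8.27 × 10 = 82.7 N down at 0.901 m → arm 1.859 m, τ = 82.7 × 1.859 = 153.7 N·m counterclockwise.
Net moment of existing loads = 309.5 N·m counterclockwise.
The block weighs 26.5 × 10 = 265 N and must supply an equal clockwise moment, so its lever arm about the knife-edge support is 309.5 / 265 = 1.17 m.
That puts it at 2.76 + 1.17 = 3.93 m from the left end.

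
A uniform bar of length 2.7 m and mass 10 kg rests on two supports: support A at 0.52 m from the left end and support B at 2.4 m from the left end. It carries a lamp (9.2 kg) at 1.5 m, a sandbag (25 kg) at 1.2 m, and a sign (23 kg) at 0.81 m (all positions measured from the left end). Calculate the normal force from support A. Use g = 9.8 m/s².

About support B:
Beam weight: 10 × 9.8 = 98 N down at 1.35 m → arm 1.05 m, τ = 98 × 1.05 = 102.9 N·m counterclockwise.
Lamp: 9.2 × 9.8 = 90.16 N down at 1.5 m → arm 0.9 m, τ = 90.16 × 0.9 = 81.14 N·m counterclockwise.
Sandbag: 25 × 9.8 = 245 N down at 1.2 m → arm 1.2 m, τ = 245 × 1.2 = 294 N·m counterclockwise.
Sign: 23 × 9.8 = 225.4 N down at 0.81 m → arm 1.59 m, τ = 225.4 × 1.59 = 358.4 N·m counterclockwise.
Net load moment about support B = 836.4 N·m counterclockwise.
Reaction R at support A is upward at 0.52 m, arm 1.88 m → moment R × 1.88 clockwise.
Στ = 0 ⇒ R × 1.88 = 836.4 ⇒ R = 445 N.

R_A ≈ 445 N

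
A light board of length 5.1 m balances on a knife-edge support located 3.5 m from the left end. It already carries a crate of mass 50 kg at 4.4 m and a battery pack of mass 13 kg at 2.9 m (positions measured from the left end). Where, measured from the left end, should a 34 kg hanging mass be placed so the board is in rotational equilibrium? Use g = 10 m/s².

x ≈ 2.41 m from the left end

Taking torques about the knife-edge support (at 3.5 m from the left end):
Crate: 50 × 10 = 500 N down at 4.4 m → arm 0.9 m, τ = 500 × 0.9 = 450 N·m clockwise.
Battery pack: 13 × 10 = 130 N down at 2.9 m → arm 0.6 m, τ = 130 × 0.6 = 78 N·m counterclockwise.
Net moment of existing loads = 372 N·m clockwise.
The hanging mass weighs 34 × 10 = 340 N and must supply an equal counterclockwise moment, so its lever arm about the knife-edge support is 372 / 340 = 1.09 m.
That puts it at 3.5 − 1.09 = 2.41 m from the left end.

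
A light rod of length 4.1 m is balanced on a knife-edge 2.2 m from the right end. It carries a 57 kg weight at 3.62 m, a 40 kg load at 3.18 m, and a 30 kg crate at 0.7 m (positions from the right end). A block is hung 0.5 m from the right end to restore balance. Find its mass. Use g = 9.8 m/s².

Taking torques about the knife-edge (at 2.2 m from the right end):
Weight: 57 × 9.8 = 558.6 N down at 3.62 m → arm 1.42 m, τ = 558.6 × 1.42 = 793.2 N·m counterclockwise.
Load: 40 × 9.8 = 392 N down at 3.18 m → arm 0.98 m, τ = 392 × 0.98 = 384.2 N·m counterclockwise.
Crate: 30 × 9.8 = 294 N down at 0.7 m → arm 1.5 m, τ = 294 × 1.5 = 441 N·m clockwise.
Net moment of known loads = 736.4 N·m counterclockwise.
An unknown mass m at 0.5 m has arm 1.7 m; its moment is m·g·1.7 clockwise.
For rotational equilibrium, m × 9.8 × 1.7 = 736.4, so m = 736.4 / (9.8 × 1.7) = 44.2 kg.

m ≈ 44.2 kg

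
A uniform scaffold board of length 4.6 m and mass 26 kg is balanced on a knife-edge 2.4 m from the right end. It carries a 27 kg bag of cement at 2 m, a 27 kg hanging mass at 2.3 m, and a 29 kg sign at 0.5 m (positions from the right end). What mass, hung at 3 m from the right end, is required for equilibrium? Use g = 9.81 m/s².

m ≈ 119 kg

Taking torques about the knife-edge (at 2.4 m from the right end):
Beam weight: 26 × 9.81 = 255.1 N down at 2.3 m → arm 0.1 m, τ = 255.1 × 0.1 = 25.51 N·m clockwise.
Bag of cement: 27 × 9.81 = 264.9 N down at 2 m → arm 0.4 m, τ = 264.9 × 0.4 = 106 N·m clockwise.
Hanging mass: 27 × 9.81 = 264.9 N down at 2.3 m → arm 0.1 m, τ = 264.9 × 0.1 = 26.49 N·m clockwise.
Sign: 29 × 9.81 = 284.5 N down at 0.5 m → arm 1.9 m, τ = 284.5 × 1.9 = 540.5 N·m clockwise.
Net moment of known loads = 698.5 N·m clockwise.
An unknown mass m at 3 m has arm 0.6 m; its moment is m·g·0.6 counterclockwise.
Balancing moments: m × 9.81 × 0.6 = 698.5, giving m = 698.5 / (9.81 × 0.6) = 119 kg.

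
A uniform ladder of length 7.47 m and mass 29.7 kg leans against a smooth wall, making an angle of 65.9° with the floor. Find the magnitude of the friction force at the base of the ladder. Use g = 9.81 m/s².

Taking torques about the foot of the ladder:
Ladder weight 29.7×9.81 = 291.4 N acts at 3.735 m along the ladder; its horizontal arm is 3.735·cos65.9° = 1.525 m → τ = 444.4 N·m clockwise.
Wall normal N acts horizontally at the top; its moment arm is the height L sinθ = 7.47·sin65.9° = 6.819 m, counterclockwise.
Στ = 0 ⇒ N × 6.819 = 444.4 ⇒ N = 65.2 N.
ΣFx = 0: friction at the foot balances the wall's push, so f = N_wall = 65.2 N.

f ≈ 65.2 N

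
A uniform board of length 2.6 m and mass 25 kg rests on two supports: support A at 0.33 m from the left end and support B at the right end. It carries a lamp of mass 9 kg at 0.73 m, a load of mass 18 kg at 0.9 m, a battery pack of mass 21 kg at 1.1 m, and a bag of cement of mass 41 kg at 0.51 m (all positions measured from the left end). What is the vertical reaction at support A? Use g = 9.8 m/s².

About support B:
Beam weight: 25 × 9.8 = 245 N down at 1.3 m → arm 1.3 m, τ = 245 × 1.3 = 318.5 N·m counterclockwise.
Lamp: 9 × 9.8 = 88.2 N down at 0.73 m → arm 1.87 m, τ = 88.2 × 1.87 = 164.9 N·m counterclockwise.
Load: 18 × 9.8 = 176.4 N down at 0.9 m → arm 1.7 m, τ = 176.4 × 1.7 = 299.9 N·m counterclockwise.
Battery pack: 21 × 9.8 = 205.8 N down at 1.1 m → arm 1.5 m, τ = 205.8 × 1.5 = 308.7 N·m counterclockwise.
Bag of cement: 41 × 9.8 = 401.8 N down at 0.51 m → arm 2.09 m, τ = 401.8 × 2.09 = 839.8 N·m counterclockwise.
Net load moment about support B = 1932 N·m counterclockwise.
Reaction R at support A is upward at 0.33 m, arm 2.27 m → moment R × 2.27 clockwise.
Balancing moments: R × 2.27 = 1932, giving R = 851 N.

R_A ≈ 851 N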